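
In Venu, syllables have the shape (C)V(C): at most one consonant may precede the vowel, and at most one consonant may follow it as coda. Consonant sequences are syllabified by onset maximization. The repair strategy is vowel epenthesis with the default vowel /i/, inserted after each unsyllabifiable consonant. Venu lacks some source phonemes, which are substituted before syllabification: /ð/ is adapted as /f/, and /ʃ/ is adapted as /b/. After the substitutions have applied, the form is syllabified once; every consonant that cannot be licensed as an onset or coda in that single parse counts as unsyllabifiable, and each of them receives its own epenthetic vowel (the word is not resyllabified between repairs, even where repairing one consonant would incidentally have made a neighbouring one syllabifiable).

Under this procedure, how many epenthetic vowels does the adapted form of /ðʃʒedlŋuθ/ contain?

3

After substitution the input is /fbʒedlŋuθ/.
The unsyllabifiable consonants are /f/, /b/, /l/; each receives one epenthetic vowel.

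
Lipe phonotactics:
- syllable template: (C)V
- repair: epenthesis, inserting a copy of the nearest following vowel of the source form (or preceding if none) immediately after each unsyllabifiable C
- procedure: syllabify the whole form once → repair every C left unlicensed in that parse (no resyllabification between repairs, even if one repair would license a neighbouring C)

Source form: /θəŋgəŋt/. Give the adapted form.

θəŋəgəŋətə

Syllabifying with onset maximization leaves /ŋ/, /ŋ/, /t/ stranded (no codas are permitted; onsets are limited to one consonant).
Each unlicensed consonant becomes the onset of a new syllable: /ŋ/ → /ŋə/, /ŋ/ → /ŋə/, /t/ → /tə/.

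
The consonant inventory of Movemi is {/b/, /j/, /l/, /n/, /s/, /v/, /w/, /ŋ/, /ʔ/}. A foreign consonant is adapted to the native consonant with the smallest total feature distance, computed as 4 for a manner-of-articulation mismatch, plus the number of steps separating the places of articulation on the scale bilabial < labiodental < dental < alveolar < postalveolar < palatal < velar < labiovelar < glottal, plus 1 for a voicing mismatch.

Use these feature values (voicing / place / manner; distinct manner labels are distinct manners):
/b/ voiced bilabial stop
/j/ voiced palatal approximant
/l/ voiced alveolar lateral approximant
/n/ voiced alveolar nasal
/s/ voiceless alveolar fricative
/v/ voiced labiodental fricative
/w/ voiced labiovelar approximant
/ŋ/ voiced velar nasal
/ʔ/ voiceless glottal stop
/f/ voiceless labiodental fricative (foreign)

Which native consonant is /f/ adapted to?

/v/ is closest: same manner (fricative), place distance 0 (labiodental→labiodental), voicing differs (+1); total 1. Next closest is /s/ at distance 2.

v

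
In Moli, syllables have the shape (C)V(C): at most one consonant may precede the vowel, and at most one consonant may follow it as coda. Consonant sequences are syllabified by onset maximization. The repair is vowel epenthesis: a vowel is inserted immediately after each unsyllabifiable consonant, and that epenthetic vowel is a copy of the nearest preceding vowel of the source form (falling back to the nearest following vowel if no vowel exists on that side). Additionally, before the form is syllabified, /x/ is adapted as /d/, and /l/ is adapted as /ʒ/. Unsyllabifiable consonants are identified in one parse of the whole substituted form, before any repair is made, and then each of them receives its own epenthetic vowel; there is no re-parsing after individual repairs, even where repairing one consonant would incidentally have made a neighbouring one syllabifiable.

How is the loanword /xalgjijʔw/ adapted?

Substitution: /x/ → /d/, /l/ → /ʒ/, giving /daʒgjijʔw/.
Syllabifying with onset maximization leaves /g/, /ʔ/, /w/ stranded (at most one coda consonant is licensed; onsets are limited to one consonant).
Inserting the epenthetic vowel yields /g/ → /ga/, /ʔ/ → /ʔi/, /w/ → /wi/.

daʒgajijʔiwi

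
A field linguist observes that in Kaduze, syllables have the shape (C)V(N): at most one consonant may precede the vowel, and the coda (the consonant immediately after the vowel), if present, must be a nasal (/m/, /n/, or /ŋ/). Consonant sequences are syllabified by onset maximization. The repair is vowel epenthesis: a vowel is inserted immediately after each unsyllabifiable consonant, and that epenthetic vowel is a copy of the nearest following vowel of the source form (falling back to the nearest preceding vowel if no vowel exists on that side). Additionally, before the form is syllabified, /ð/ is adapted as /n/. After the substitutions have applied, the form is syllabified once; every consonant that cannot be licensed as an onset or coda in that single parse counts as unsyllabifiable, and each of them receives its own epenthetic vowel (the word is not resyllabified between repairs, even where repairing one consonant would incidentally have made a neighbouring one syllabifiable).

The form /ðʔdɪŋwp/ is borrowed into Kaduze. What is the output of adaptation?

Substitution: /ð/ → /n/, giving /nʔdɪŋwp/.
Under (C)V(N), the unsyllabifiable consonants are /n/, /ʔ/, /w/, /p/ (only a nasal (/m/, /n/, or /ŋ/) is licensed in coda position; onsets are limited to one consonant).
Inserting the epenthetic vowel yields /n/ → /nɪ/, /ʔ/ → /ʔɪ/, /w/ → /wɪ/, /p/ → /pɪ/.

nɪʔɪdɪŋwɪpɪ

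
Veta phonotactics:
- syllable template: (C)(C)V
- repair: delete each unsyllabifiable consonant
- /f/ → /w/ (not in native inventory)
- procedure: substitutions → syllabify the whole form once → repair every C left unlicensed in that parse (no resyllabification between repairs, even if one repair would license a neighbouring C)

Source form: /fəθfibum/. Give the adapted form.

Substitution: /f/ → /w/, giving /wəθwibum/.
Syllabifying with onset maximization leaves /m/ stranded (no codas are permitted; onsets may contain at most 2 consonants).
Deletion applies to /m/.

wəθwibu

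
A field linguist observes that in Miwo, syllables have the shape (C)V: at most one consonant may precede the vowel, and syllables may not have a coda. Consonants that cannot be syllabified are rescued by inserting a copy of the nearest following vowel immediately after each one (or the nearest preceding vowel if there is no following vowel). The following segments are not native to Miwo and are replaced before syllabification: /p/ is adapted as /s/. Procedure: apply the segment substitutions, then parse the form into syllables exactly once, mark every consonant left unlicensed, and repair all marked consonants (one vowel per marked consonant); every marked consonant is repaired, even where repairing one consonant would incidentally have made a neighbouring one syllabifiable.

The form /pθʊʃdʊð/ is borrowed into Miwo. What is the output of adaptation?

Substitution: /p/ → /s/, giving /sθʊʃdʊð/.
Syllabifying with onset maximization leaves /s/, /ʃ/, /ð/ stranded (no codas are permitted; onsets are limited to one consonant).
Each unlicensed consonant becomes the onset of a new syllable: /s/ → /sʊ/, /ʃ/ → /ʃʊ/, /ð/ → /ðʊ/.

sʊθʊʃʊdʊðʊ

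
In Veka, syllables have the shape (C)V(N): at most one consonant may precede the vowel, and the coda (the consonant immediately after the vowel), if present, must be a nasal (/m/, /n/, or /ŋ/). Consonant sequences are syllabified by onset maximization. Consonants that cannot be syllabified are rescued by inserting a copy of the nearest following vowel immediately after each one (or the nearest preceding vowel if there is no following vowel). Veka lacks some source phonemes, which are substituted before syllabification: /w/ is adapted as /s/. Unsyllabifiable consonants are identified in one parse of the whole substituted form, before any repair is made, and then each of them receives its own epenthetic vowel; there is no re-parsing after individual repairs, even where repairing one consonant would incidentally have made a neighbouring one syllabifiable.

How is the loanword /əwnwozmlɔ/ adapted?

əsonosozɔmɔlɔ

Substitution: /w/ → /s/, giving /əsnsozmlɔ/.
Syllabifying with onset maximization leaves /s/, /n/, /z/, /m/ stranded (only a nasal (/m/, /n/, or /ŋ/) is licensed in coda position; onsets are limited to one consonant).
Inserting the epenthetic vowel yields /s/ → /so/, /n/ → /no/, /z/ → /zɔ/, /m/ → /mɔ/.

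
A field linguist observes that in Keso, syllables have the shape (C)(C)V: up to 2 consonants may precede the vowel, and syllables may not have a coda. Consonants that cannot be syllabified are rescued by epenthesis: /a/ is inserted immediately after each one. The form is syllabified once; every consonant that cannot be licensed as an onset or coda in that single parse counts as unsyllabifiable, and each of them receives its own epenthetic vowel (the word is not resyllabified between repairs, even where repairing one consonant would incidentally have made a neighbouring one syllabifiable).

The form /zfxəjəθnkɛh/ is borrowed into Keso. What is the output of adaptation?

Under (C)(C)V, the unsyllabifiable consonants are /z/, /θ/, /h/ (no codas are permitted; onsets may contain at most 2 consonants).
Epenthesis after each stranded consonant: /z/ → /za/, /θ/ → /θa/, /h/ → /ha/.

zafxəjəθankɛha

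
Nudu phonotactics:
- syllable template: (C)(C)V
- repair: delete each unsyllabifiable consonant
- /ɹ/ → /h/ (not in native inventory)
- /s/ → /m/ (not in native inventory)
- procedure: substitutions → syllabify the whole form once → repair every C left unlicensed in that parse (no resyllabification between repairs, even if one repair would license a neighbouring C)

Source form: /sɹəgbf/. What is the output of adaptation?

mhə

Substitution: /s/ → /m/, /ɹ/ → /h/, giving /mhəgbf/.
The consonants /g/, /b/, /f/ cannot be parsed into a legal (C)(C)V syllable (no codas are permitted; onsets may contain at most 2 consonants).
Deleting the stranded consonants removes /g/, /b/, /f/.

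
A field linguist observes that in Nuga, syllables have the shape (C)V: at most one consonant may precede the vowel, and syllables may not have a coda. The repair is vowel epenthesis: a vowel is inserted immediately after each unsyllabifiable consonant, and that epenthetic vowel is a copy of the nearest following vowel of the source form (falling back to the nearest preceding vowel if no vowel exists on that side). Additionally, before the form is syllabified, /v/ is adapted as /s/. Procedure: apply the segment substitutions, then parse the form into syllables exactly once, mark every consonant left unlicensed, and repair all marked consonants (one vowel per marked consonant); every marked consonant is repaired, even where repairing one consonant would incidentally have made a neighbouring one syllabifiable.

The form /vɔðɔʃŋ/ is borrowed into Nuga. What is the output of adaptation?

sɔðɔʃɔŋɔ

Substitution: /v/ → /s/, giving /sɔðɔʃŋ/.
Syllabifying with onset maximization leaves /ʃ/, /ŋ/ stranded (no codas are permitted; onsets are limited to one consonant).
Epenthesis after each stranded consonant: /ʃ/ → /ʃɔ/, /ŋ/ → /ŋɔ/.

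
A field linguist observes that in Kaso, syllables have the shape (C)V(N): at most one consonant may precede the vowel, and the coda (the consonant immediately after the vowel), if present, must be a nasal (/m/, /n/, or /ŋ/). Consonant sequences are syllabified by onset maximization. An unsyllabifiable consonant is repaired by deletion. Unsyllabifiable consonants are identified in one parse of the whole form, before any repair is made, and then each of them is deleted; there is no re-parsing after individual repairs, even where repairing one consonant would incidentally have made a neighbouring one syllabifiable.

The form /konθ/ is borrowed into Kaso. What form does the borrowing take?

kon

The consonants /θ/ cannot be parsed into a legal (C)V(N) syllable (only a nasal (/m/, /n/, or /ŋ/) is licensed in coda position; onsets are limited to one consonant).
Deletion applies to /θ/.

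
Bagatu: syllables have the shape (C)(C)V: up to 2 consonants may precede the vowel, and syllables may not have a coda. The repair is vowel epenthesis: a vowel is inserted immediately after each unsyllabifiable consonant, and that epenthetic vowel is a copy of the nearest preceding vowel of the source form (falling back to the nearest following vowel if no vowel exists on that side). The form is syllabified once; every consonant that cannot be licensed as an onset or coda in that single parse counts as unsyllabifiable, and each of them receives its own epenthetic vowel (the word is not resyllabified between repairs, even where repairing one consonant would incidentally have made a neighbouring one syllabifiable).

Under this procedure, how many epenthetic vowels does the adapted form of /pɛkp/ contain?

The unsyllabifiable consonants are /k/, /p/; each receives one epenthetic vowel.

2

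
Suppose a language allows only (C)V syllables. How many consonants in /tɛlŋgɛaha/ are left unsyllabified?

Syllabifying with onset maximization leaves /l/, /ŋ/ stranded (no codas are permitted; onsets are limited to one consonant).

2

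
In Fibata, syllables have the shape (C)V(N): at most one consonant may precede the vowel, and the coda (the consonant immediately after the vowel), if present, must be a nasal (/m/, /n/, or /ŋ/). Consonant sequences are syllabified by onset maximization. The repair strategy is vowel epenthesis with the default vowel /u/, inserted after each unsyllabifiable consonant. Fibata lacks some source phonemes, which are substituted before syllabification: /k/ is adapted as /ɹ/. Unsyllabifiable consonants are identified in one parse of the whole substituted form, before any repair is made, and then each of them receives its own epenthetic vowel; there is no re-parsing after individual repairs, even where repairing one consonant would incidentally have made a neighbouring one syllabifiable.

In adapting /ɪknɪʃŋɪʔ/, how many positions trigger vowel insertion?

3

After substitution the input is /ɪɹnɪʃŋɪʔ/.
The unsyllabifiable consonants are /ɹ/, /ʃ/, /ʔ/; each receives one epenthetic vowel.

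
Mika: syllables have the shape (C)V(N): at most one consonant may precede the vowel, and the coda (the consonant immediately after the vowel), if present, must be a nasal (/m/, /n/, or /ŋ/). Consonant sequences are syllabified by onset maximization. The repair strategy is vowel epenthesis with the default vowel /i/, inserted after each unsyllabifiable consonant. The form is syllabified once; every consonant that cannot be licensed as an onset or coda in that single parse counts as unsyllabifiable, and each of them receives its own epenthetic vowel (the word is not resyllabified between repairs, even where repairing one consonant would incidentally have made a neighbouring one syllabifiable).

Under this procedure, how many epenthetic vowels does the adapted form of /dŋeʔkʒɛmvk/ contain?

The unsyllabifiable consonants are /d/, /ʔ/, /k/, /v/, /k/; each receives one epenthetic vowel.

5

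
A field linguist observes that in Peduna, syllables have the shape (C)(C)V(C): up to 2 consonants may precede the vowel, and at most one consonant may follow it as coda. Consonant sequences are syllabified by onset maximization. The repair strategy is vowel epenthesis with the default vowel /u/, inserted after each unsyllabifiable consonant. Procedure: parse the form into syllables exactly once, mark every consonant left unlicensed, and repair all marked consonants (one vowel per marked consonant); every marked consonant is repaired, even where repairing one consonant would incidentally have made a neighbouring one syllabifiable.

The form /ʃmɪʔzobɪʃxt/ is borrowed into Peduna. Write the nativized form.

ʃmɪʔzobɪʃxutu

Syllabifying with onset maximization leaves /x/, /t/ stranded (at most one coda consonant is licensed; onsets may contain at most 2 consonants).
Epenthesis after each stranded consonant: /x/ → /xu/, /t/ → /tu/.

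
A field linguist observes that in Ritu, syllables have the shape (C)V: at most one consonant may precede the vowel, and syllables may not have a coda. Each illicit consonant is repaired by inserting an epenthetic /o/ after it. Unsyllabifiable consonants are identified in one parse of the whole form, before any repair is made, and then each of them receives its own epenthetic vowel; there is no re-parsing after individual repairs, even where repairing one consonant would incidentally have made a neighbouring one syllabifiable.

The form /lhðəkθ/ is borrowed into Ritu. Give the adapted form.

lohoðəkoθo

The consonants /l/, /h/, /k/, /θ/ cannot be parsed into a legal (C)V syllable (no codas are permitted; onsets are limited to one consonant).
Epenthesis after each stranded consonant: /l/ → /lo/, /h/ → /ho/, /k/ → /ko/, /θ/ → /θo/.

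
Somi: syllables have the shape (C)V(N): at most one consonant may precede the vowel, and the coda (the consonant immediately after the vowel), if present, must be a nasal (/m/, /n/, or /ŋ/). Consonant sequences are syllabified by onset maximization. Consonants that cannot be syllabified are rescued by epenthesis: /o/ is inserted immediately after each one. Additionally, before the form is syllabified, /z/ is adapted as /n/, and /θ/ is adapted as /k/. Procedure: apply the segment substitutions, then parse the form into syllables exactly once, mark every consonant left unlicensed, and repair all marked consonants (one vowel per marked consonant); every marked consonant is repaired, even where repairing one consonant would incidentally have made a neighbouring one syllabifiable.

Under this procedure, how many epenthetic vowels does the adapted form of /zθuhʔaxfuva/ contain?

After substitution the input is /nkuhʔaxfuva/.
The unsyllabifiable consonants are /n/, /h/, /x/; each receives one epenthetic vowel.

3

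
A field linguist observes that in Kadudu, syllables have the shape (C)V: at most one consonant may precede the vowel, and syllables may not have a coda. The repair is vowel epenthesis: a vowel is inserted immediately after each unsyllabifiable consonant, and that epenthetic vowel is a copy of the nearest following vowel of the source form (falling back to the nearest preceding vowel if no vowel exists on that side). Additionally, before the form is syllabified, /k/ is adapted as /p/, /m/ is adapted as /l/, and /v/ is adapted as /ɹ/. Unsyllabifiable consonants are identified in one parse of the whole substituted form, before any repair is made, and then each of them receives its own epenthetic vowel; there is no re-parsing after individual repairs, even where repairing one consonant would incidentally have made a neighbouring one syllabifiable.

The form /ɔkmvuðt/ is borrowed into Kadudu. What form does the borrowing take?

ɔpuluɹuðutu

Substitution: /k/ → /p/, /m/ → /l/, /v/ → /ɹ/, giving /ɔplɹuðt/.
The consonants /p/, /l/, /ð/, /t/ cannot be parsed into a legal (C)V syllable (no codas are permitted; onsets are limited to one consonant).
Epenthesis after each stranded consonant: /p/ → /pu/, /l/ → /lu/, /ð/ → /ðu/, /t/ → /tu/.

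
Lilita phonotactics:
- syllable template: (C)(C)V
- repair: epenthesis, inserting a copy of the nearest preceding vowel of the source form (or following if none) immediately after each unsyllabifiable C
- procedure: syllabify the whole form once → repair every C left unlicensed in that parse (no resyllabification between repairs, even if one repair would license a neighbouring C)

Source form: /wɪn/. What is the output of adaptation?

wɪnɪ

Under (C)(C)V, the unsyllabifiable consonants are /n/ (no codas are permitted; onsets may contain at most 2 consonants).
Inserting the epenthetic vowel yields /n/ → /nɪ/.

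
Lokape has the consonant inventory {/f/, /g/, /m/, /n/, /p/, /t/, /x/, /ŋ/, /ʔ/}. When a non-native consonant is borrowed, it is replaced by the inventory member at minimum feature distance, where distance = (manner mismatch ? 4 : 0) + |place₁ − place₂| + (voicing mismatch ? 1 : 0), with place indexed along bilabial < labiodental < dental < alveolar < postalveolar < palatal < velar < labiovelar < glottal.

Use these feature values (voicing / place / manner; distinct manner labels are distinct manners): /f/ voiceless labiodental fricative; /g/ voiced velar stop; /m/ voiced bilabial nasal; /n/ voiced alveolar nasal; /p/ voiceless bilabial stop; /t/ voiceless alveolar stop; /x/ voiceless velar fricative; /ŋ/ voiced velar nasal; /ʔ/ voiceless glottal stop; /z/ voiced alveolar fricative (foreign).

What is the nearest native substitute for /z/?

f

/f/ is closest: same manner (fricative), place distance 2 (alveolar→labiodental), voicing differs (+1); total 3. Next closest is /n/ at distance 4.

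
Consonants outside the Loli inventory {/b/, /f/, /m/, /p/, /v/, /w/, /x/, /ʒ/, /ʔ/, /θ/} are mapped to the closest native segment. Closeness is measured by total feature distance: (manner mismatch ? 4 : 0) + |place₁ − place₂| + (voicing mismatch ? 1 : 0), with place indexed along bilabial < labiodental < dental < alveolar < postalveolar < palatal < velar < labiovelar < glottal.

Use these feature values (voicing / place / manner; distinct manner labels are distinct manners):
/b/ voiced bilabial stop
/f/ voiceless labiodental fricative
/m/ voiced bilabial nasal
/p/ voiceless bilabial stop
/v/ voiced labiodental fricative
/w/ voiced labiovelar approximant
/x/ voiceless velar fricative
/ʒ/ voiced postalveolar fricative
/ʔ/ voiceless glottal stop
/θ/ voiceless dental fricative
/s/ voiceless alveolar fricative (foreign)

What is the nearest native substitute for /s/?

/θ/ is closest: same manner (fricative), place distance 1 (alveolar→dental), same voicing; total 1. Next closest is /f/ at distance 2.

θ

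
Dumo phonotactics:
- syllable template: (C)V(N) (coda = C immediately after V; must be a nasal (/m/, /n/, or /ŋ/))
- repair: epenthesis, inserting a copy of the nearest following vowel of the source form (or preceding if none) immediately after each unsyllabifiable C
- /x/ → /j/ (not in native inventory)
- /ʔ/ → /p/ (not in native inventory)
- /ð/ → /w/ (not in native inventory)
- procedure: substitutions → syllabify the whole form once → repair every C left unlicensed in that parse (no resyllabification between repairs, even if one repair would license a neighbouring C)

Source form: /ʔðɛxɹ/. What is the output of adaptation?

Substitution: /ʔ/ → /p/, /ð/ → /w/, /x/ → /j/, giving /pwɛjɹ/.
Under (C)V(N), the unsyllabifiable consonants are /p/, /j/, /ɹ/ (only a nasal (/m/, /n/, or /ŋ/) is licensed in coda position; onsets are limited to one consonant).
Each unlicensed consonant becomes the onset of a new syllable: /p/ → /pɛ/, /j/ → /jɛ/, /ɹ/ → /ɹɛ/.

pɛwɛjɛɹɛ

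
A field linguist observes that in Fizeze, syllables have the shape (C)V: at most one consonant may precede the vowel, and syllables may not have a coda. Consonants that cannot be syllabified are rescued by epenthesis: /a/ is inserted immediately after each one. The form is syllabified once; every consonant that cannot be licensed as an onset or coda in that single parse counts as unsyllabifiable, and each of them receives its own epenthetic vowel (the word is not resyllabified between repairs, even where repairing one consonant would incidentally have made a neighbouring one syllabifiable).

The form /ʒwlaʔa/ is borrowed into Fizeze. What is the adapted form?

ʒawalaʔa

The consonants /ʒ/, /w/ cannot be parsed into a legal (C)V syllable (no codas are permitted; onsets are limited to one consonant).
Each unlicensed consonant becomes the onset of a new syllable: /ʒ/ → /ʒa/, /w/ → /wa/.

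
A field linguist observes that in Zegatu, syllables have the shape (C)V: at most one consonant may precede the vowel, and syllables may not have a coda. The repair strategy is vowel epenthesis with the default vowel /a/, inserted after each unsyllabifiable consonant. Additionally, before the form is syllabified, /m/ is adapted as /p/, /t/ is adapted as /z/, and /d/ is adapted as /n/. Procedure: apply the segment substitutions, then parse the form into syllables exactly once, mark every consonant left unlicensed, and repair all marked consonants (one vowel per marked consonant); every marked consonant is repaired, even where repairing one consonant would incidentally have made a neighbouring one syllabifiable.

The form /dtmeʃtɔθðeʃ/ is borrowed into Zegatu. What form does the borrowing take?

nazapeʃazɔθaðeʃa

Substitution: /d/ → /n/, /t/ → /z/, /m/ → /p/, giving /nzpeʃzɔθðeʃ/.
The consonants /n/, /z/, /ʃ/, /θ/, /ʃ/ cannot be parsed into a legal (C)V syllable (no codas are permitted; onsets are limited to one consonant).
Each unlicensed consonant becomes the onset of a new syllable: /n/ → /na/, /z/ → /za/, /ʃ/ → /ʃa/, /θ/ → /θa/, /ʃ/ → /ʃa/.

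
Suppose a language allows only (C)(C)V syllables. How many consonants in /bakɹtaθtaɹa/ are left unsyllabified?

Under (C)(C)V, the unsyllabifiable consonants are /k/ (no codas are permitted; onsets may contain at most 2 consonants).

1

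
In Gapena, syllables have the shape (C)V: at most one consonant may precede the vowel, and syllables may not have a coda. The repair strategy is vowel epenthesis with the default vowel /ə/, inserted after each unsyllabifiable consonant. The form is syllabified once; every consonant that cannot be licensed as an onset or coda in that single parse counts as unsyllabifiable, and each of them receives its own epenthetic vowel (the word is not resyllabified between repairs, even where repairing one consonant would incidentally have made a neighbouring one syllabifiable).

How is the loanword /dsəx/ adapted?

Under (C)V, the unsyllabifiable consonants are /d/, /x/ (no codas are permitted; onsets are limited to one consonant).
Inserting the epenthetic vowel yields /d/ → /də/, /x/ → /xə/.

dəsəxə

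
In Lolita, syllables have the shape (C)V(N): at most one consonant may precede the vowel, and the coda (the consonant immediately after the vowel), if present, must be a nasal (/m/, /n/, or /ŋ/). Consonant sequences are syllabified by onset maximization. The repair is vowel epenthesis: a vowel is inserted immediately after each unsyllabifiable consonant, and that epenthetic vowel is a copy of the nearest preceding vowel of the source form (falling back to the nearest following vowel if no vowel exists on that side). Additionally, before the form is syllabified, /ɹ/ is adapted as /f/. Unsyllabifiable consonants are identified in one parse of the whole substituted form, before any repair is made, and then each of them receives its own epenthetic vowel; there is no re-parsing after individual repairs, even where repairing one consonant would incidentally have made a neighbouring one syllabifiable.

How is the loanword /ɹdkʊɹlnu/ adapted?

Substitution: /ɹ/ → /f/, giving /fdkʊflnu/.
Under (C)V(N), the unsyllabifiable consonants are /f/, /d/, /f/, /l/ (only a nasal (/m/, /n/, or /ŋ/) is licensed in coda position; onsets are limited to one consonant).
Epenthesis after each stranded consonant: /f/ → /fʊ/, /d/ → /dʊ/, /f/ → /fʊ/, /l/ → /lʊ/.

fʊdʊkʊfʊlʊnu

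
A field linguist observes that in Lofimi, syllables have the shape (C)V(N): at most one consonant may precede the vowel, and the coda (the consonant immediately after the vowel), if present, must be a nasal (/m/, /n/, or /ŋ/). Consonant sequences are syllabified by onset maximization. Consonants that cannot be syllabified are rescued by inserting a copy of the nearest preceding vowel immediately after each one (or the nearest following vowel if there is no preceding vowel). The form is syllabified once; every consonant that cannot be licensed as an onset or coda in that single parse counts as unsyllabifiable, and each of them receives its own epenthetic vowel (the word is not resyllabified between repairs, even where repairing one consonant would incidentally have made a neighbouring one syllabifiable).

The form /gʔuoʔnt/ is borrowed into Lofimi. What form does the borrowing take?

The consonants /g/, /ʔ/, /n/, /t/ cannot be parsed into a legal (C)V(N) syllable (only a nasal (/m/, /n/, or /ŋ/) is licensed in coda position; onsets are limited to one consonant).
Epenthesis after each stranded consonant: /g/ → /gu/, /ʔ/ → /ʔo/, /n/ → /no/, /t/ → /to/.

guʔuoʔonoto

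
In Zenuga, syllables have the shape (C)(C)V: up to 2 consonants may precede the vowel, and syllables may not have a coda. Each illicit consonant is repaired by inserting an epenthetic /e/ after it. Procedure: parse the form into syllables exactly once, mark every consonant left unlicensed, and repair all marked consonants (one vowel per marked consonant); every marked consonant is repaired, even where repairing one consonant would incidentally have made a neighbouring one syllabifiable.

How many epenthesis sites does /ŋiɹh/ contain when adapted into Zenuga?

The unsyllabifiable consonants are /ɹ/, /h/; each receives one epenthetic vowel.

2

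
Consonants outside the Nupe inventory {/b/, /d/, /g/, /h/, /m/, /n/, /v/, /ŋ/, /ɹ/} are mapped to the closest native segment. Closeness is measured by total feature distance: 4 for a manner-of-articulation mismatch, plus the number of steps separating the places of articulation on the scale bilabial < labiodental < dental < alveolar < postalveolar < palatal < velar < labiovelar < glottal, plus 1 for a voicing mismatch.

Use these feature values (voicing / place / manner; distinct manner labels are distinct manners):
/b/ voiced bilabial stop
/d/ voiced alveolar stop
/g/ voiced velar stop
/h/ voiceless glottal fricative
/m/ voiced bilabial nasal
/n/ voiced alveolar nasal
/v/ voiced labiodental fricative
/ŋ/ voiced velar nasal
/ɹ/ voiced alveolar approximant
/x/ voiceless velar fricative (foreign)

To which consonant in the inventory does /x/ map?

/h/ is closest: same manner (fricative), place distance 2 (velar→glottal), same voicing; total 2. Next closest is /g/ at distance 5.

h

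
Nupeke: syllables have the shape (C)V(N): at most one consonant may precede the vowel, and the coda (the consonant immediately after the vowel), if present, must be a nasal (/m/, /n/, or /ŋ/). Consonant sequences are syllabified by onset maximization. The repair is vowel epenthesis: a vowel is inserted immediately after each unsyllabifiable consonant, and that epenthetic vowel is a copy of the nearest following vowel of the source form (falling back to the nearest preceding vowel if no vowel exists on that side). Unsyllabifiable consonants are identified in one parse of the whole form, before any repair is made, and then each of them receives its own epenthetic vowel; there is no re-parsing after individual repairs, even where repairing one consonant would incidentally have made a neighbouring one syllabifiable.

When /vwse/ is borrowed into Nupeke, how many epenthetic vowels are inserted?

2

The unsyllabifiable consonants are /v/, /w/; each receives one epenthetic vowel.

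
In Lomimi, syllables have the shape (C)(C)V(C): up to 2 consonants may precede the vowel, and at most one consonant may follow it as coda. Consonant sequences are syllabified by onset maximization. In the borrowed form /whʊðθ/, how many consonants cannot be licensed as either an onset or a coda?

The consonants /θ/ cannot be parsed into a legal (C)(C)V(C) syllable (at most one coda consonant is licensed; onsets may contain at most 2 consonants).

1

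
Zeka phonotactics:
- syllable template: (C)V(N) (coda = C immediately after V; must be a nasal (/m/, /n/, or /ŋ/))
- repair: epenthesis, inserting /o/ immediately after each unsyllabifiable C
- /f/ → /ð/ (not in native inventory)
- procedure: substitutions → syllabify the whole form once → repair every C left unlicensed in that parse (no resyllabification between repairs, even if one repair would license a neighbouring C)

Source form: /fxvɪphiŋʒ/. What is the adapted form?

Substitution: /f/ → /ð/, giving /ðxvɪphiŋʒ/.
Under (C)V(N), the unsyllabifiable consonants are /ð/, /x/, /p/, /ʒ/ (only a nasal (/m/, /n/, or /ŋ/) is licensed in coda position; onsets are limited to one consonant).
Each unlicensed consonant becomes the onset of a new syllable: /ð/ → /ðo/, /x/ → /xo/, /p/ → /po/, /ʒ/ → /ʒo/.

ðoxovɪpohiŋʒo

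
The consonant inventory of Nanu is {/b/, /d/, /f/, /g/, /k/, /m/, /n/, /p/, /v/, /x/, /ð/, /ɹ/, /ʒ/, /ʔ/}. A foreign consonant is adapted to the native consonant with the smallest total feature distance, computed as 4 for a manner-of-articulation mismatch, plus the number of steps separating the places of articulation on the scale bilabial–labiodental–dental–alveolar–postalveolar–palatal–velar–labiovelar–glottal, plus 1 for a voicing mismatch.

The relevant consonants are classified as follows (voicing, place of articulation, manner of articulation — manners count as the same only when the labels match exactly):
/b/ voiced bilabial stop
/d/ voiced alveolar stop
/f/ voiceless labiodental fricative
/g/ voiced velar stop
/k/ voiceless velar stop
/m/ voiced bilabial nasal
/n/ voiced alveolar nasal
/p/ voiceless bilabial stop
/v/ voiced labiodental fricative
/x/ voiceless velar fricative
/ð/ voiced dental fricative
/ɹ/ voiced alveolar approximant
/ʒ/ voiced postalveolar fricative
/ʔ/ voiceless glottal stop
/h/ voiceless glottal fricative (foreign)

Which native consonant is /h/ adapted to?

x

/x/ is closest: same manner (fricative), place distance 2 (glottal→velar), same voicing; total 2. Next closest is /ʔ/ at distance 4.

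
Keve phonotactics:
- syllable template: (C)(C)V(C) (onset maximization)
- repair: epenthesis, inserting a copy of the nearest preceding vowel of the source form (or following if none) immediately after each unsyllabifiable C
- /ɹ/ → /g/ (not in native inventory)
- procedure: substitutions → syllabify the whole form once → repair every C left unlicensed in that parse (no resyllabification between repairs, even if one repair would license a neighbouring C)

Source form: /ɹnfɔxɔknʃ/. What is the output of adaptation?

gɔnfɔxɔknɔʃɔ

Substitution: /ɹ/ → /g/, giving /gnfɔxɔknʃ/.
Syllabifying with onset maximization leaves /g/, /n/, /ʃ/ stranded (at most one coda consonant is licensed; onsets may contain at most 2 consonants).
Each unlicensed consonant becomes the onset of a new syllable: /g/ → /gɔ/, /n/ → /nɔ/, /ʃ/ → /ʃɔ/.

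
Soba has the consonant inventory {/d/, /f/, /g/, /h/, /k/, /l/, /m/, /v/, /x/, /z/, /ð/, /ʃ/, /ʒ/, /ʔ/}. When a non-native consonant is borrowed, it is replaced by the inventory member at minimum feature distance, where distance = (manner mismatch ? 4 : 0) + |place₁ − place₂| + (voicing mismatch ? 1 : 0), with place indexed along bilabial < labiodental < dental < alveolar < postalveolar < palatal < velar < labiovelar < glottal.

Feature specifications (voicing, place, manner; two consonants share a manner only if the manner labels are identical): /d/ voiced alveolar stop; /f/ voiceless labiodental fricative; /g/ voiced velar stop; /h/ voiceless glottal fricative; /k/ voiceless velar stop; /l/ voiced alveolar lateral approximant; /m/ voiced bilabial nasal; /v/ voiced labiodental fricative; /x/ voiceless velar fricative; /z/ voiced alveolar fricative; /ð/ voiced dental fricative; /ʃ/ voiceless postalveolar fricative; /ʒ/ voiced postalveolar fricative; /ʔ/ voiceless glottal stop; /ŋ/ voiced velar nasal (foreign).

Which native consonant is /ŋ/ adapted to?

g

/g/ is closest: manner differs (nasal→stop, +4), place distance 0 (velar→velar), same voicing; total 4. Next closest is /k/ at distance 5.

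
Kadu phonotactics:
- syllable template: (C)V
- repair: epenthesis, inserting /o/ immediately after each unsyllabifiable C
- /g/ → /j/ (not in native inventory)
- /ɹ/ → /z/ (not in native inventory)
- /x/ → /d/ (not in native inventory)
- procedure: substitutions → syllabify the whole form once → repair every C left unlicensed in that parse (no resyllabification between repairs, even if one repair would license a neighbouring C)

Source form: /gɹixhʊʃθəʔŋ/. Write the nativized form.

Substitution: /g/ → /j/, /ɹ/ → /z/, /x/ → /d/, giving /jzidhʊʃθəʔŋ/.
Under (C)V, the unsyllabifiable consonants are /j/, /d/, /ʃ/, /ʔ/, /ŋ/ (no codas are permitted; onsets are limited to one consonant).
Epenthesis after each stranded consonant: /j/ → /jo/, /d/ → /do/, /ʃ/ → /ʃo/, /ʔ/ → /ʔo/, /ŋ/ → /ŋo/.

jozidohʊʃoθəʔoŋo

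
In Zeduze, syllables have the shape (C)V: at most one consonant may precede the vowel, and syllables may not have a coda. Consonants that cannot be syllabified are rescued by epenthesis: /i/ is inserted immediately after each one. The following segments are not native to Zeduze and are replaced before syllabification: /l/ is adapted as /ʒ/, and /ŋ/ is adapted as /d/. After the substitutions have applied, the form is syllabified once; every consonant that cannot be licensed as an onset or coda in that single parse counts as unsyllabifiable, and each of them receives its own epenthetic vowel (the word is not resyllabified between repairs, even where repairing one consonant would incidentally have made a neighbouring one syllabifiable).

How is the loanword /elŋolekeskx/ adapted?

eʒidoʒekesikixi

Substitution: /l/ → /ʒ/, /ŋ/ → /d/, giving /eʒdoʒekeskx/.
Under (C)V, the unsyllabifiable consonants are /ʒ/, /s/, /k/, /x/ (no codas are permitted; onsets are limited to one consonant).
Each unlicensed consonant becomes the onset of a new syllable: /ʒ/ → /ʒi/, /s/ → /si/, /k/ → /ki/, /x/ → /xi/.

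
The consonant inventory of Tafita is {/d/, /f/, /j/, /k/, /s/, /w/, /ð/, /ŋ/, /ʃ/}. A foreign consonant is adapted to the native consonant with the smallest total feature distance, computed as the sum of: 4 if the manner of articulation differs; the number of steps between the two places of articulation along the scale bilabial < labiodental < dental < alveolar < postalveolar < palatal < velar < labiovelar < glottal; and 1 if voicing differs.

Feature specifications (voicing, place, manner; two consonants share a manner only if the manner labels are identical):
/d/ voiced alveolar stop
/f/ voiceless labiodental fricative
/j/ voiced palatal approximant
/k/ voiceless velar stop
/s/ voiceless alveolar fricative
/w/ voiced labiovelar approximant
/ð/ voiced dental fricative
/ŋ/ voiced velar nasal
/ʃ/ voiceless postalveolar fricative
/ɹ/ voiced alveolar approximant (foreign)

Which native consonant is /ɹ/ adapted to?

/j/ is closest: same manner (approximant), place distance 2 (alveolar→palatal), same voicing; total 2. Next closest is /d/ at distance 4.

j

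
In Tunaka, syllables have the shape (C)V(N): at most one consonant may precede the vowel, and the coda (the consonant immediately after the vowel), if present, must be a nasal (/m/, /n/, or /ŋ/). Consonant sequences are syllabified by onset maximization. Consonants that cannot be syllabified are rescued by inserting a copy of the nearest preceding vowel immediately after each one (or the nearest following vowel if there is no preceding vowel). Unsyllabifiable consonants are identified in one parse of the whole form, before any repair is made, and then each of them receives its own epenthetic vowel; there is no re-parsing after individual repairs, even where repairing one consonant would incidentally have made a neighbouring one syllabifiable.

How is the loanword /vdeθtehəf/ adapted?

Under (C)V(N), the unsyllabifiable consonants are /v/, /θ/, /f/ (only a nasal (/m/, /n/, or /ŋ/) is licensed in coda position; onsets are limited to one consonant).
Epenthesis after each stranded consonant: /v/ → /ve/, /θ/ → /θe/, /f/ → /fə/.

vedeθetehəfə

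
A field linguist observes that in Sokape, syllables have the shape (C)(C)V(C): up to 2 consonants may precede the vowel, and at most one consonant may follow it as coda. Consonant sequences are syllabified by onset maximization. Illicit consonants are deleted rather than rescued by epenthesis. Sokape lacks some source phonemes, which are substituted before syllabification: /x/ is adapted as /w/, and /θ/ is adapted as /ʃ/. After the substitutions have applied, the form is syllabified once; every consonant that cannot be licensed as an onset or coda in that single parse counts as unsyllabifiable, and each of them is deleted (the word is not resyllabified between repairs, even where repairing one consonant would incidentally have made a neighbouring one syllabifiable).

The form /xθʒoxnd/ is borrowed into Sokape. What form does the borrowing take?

Substitution: /x/ → /w/, /θ/ → /ʃ/, giving /wʃʒownd/.
Under (C)(C)V(C), the unsyllabifiable consonants are /w/, /n/, /d/ (at most one coda consonant is licensed; onsets may contain at most 2 consonants).
Each unlicensed consonant is deleted: /w/, /n/, /d/.

ʃʒow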